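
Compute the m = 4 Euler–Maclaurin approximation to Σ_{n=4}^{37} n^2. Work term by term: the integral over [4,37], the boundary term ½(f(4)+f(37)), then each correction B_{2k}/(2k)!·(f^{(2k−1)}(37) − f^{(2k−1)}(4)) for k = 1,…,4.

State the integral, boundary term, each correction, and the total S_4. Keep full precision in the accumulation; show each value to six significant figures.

The integral term ∫_4^37 x^2 dx = 16863.0.
Endpoint term: (f(4) + f(37))/2 = (16.0000 + 1369.00)/2 = 692.500.
Integral + boundary = 17555.5.
k=1: B_{2}/(2)! × [f^{(1)}(37) − f^{(1)}(4)] = 1/12 × (74.0000 − 8.00000) = 5.50000.
Partial sum through k=1: 17561.0.
k=2: B_{4}/(4)! × [f^{(3)}(37) − f^{(3)}(4)] = −1/720 × (0.00000 − 0.00000) = 0.00000.
Partial sum through k=2: 17561.0.
k=3: B_{6}/(6)! × [f^{(5)}(37) − f^{(5)}(4)] = 1/30240 × (0.00000 − 0.00000) = 0.00000.
Partial sum through k=3: 17561.0.
k=4: B_{8}/(8)! × [f^{(7)}(37) − f^{(7)}(4)] = −1/1209600 × (0.00000 − 0.00000) = 0.00000.

S_4 ≈ 17561.0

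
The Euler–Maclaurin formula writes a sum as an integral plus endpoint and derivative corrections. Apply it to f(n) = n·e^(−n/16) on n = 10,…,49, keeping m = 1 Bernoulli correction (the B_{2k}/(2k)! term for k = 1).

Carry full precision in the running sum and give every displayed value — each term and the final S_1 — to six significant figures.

S_1 ≈ 177.825

The integral term ∫_10^49 x·e^(−x/16) dx = 174.027.
½[f(10) + f(49)] = ½[5.35261 + 2.29176] = 3.82219.
Running total after boundary: 177.849.
k=1: B_{2}/(2)! × [f^{(1)}(49) − f^{(1)}(10)] = 1/12 × (-0.0964644 − 0.200723) = -0.0247656.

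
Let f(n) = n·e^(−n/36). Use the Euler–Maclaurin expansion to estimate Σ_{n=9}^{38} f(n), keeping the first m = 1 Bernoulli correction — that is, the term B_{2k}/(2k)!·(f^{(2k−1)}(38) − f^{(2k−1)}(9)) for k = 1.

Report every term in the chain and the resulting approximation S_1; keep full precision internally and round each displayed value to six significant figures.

The integral term ∫_9^38 x·e^(−x/36) dx = 334.588.
Endpoint term: (f(9) + f(38))/2 = (7.00921 + 13.2240)/2 = 10.1166.
Integral + boundary = 344.704.
k=1: B_{2}/(2)! × [f^{(1)}(38) − f^{(1)}(9)] = 1/12 × (-0.0193333 − 0.584101) = -0.0502862.

S_1 ≈ 344.654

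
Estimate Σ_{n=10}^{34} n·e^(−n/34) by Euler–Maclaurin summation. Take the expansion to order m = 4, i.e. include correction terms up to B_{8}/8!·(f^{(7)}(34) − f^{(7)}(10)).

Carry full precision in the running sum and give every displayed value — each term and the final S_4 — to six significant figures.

S_4 ≈ 274.201

∫_10^34 x·e^(−x/34) dx evaluates to 264.265.
Boundary: ½(f(10) + f(34)) = ½(7.45189 + 12.5079) = 9.97989.
Integral + boundary = 274.245.
Correction k=1: B_{2}/2! · (f^{(1)}(34) − f^{(1)}(10)) = 1/12 · (0.00000 − 0.526016) = -0.0438346.
Running total after k=1: 274.201.
Correction k=2: B_{4}/4! · (f^{(3)}(34) − f^{(3)}(10)) = −1/720 · (0.000636470 − 0.00174428) = 1.53863e-06.
Running total after k=2: 274.201.
Correction k=3: B_{6}/6! · (f^{(5)}(34) − f^{(5)}(10)) = 1/30240 · (1.10116e-06 − 2.62417e-06) = -5.03641e-11.
Running total after k=3: 274.201.
Correction k=4: B_{8}/8! · (f^{(7)}(34) − f^{(7)}(10)) = −1/1209600 · (1.42884e-09 − 3.23481e-09) = 1.49303e-15.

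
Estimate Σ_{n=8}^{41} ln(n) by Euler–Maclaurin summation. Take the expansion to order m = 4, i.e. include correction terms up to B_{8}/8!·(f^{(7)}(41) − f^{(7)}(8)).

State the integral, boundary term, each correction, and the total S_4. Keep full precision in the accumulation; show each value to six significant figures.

∫_8^41 ln(x) dx evaluates to 102.621.
½[f(8) + f(41)] = ½[2.07944 + 3.71357] = 2.89651.
So far: 105.517.
Order-1 term: 1/12 · (0.0243902 − 0.125000) = -0.00838415.
After k=1: 105.509.
Order-2 term: −1/720 · (2.90187e-05 − 0.00390625) = 5.38504e-06.
After k=2: 105.509.
Order-3 term: 1/30240 · (2.07153e-07 − 0.000732422) = -2.42134e-08.
After k=3: 105.509.
Order-4 term: −1/1209600 · (3.69697e-09 − 0.000343323) = 2.83829e-10.

S_4 ≈ 105.509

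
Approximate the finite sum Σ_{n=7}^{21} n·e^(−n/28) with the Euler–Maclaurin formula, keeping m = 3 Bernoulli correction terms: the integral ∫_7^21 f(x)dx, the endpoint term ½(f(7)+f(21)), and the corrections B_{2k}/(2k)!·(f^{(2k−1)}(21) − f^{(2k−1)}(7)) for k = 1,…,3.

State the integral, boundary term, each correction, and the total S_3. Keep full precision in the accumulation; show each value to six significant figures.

S_3 ≈ 122.785

Integral: ∫_7^21 x·e^(−x/28) dx = 115.138.
Endpoint term: (f(7) + f(21))/2 = (5.45161 + 9.91970)/2 = 7.68565.
Integral + boundary = 122.824.
Correction k=1: B_{2}/2! · (f^{(1)}(21) − f^{(1)}(7)) = 1/12 · (0.118092 − 0.584101) = -0.0388341.
Running total after k=1: 122.785.
Correction k=2: B_{4}/4! · (f^{(3)}(21) − f^{(3)}(7)) = −1/720 · (0.00135564 − 0.00273176) = 1.91128e-06.
Running total after k=2: 122.785.
Correction k=3: B_{6}/6! · (f^{(5)}(21) − f^{(5)}(7)) = 1/30240 · (3.26615e-06 − 6.01849e-06) = -9.10167e-11.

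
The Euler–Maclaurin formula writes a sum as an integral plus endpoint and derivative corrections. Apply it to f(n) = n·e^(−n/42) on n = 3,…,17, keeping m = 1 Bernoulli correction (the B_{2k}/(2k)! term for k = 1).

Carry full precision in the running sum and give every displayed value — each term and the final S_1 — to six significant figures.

S_1 ≈ 113.575

The integral term ∫_3^17 x·e^(−x/42) dx = 106.547.
½[f(3) + f(17)] = ½[2.79319 + 11.3413] = 7.06725.
Running total after boundary: 113.614.
k=1: B_{2}/(2)! × [f^{(1)}(17) − f^{(1)}(3)] = 1/12 × (0.397105 − 0.864558) = -0.0389545.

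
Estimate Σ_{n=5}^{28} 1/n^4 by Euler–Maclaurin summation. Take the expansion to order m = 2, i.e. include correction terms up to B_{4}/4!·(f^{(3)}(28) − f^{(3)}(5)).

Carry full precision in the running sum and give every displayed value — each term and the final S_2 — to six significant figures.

S_2 ≈ 0.00355681

Integral: ∫_5^28 1/x^4 dx = 0.00265148.
½[f(5) + f(28)] = ½[0.00160000 + 1.62693e-06] = 0.000800813.
So far: 0.00345230.
Correction k=1: B_{2}/2! · (f^{(1)}(28) − f^{(1)}(5)) = 1/12 · (-2.32418e-07 − (-0.00128000)) = 0.000106647.
After k=1: 0.00355894.
Correction k=2: B_{4}/4! · (f^{(3)}(28) − f^{(3)}(5)) = −1/720 · (-8.89355e-09 − (-0.00153600)) = -2.13332e-06.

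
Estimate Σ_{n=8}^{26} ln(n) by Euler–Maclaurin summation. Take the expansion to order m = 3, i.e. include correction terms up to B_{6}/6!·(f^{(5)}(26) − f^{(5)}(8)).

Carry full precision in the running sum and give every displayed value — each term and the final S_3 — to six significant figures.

The integral term ∫_8^26 ln(x) dx = 50.0750.
Boundary: ½(f(8) + f(26)) = ½(2.07944 + 3.25810) = 2.66877.
So far: 52.7437.
Order-1 term: 1/12 · (0.0384615 − 0.125000) = -0.00721154.
Running total after k=1: 52.7365.
Order-2 term: −1/720 · (0.000113792 − 0.00390625) = 5.26730e-06.
Running total after k=2: 52.7365.
Order-3 term: 1/30240 · (2.01997e-06 − 0.000732422) = -2.41535e-08.

S_3 ≈ 52.7365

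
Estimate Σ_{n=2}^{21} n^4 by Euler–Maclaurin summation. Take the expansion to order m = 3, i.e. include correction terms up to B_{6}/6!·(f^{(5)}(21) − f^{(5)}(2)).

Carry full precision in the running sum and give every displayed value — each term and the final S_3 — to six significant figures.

The integral term ∫_2^21 x^4 dx = 816814.
½[f(2) + f(21)] = ½[16.0000 + 194481] = 97248.5.
So far: 914062.
k=1: B_{2}/(2)! × [f^{(1)}(21) − f^{(1)}(2)] = 1/12 × (37044.0 − 32.0000) = 3084.33.
Partial sum through k=1: 917147.
k=2: B_{4}/(4)! × [f^{(3)}(21) − f^{(3)}(2)] = −1/720 × (504.000 − 48.0000) = -0.633333.
Partial sum through k=2: 917146.
k=3: B_{6}/(6)! × [f^{(5)}(21) − f^{(5)}(2)] = 1/30240 × (0.00000 − 0.00000) = 0.00000.

S_3 ≈ 917146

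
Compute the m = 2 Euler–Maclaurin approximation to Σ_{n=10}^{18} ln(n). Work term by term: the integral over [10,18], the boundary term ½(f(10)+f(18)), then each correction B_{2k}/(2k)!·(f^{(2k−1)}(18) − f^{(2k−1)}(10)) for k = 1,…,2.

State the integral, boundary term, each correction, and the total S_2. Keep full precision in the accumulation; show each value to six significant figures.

The integral term ∫_10^18 ln(x) dx = 21.0008.
½[f(10) + f(18)] = ½[2.30259 + 2.89037] = 2.59648.
Running total after boundary: 23.5973.
Order-1 term: 1/12 · (0.0555556 − 0.100000) = -0.00370370.
Partial sum through k=1: 23.5936.
Order-2 term: −1/720 · (0.000342936 − 0.00200000) = 2.30148e-06.

S_2 ≈ 23.5936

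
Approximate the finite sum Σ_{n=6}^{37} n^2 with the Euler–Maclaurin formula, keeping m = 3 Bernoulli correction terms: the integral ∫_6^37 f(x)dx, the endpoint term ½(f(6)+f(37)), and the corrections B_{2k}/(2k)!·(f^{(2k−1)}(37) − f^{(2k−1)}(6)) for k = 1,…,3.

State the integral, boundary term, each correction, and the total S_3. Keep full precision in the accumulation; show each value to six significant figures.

The integral term ∫_6^37 x^2 dx = 16812.3.
Endpoint term: (f(6) + f(37))/2 = (36.0000 + 1369.00)/2 = 702.500.
So far: 17514.8.
Order-1 term: 1/12 · (74.0000 − 12.0000) = 5.16667.
Partial sum through k=1: 17520.0.
Order-2 term: −1/720 · (0.00000 − 0.00000) = 0.00000.
Partial sum through k=2: 17520.0.
Order-3 term: 1/30240 · (0.00000 − 0.00000) = 0.00000.

S_3 ≈ 17520.0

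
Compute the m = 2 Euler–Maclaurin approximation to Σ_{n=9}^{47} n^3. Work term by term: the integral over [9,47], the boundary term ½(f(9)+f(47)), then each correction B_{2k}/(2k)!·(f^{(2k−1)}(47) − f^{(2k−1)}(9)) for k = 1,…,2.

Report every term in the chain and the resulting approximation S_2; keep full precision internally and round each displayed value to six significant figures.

S_2 ≈ 1.27109e+06

∫_9^47 x^3 dx evaluates to 1.21828e+06.
½[f(9) + f(47)] = ½[729.000 + 103823] = 52276.0.
Running total after boundary: 1.27056e+06.
Order-1 term: 1/12 · (6627.00 − 243.000) = 532.000.
Partial sum through k=1: 1.27109e+06.
Order-2 term: −1/720 · (6.00000 − 6.00000) = 0.00000.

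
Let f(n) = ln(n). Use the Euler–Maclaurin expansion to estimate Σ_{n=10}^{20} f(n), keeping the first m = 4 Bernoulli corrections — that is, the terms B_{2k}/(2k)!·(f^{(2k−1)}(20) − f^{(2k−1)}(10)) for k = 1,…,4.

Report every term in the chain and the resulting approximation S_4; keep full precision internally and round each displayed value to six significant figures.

S_4 ≈ 29.5338

∫_10^20 ln(x) dx evaluates to 26.8888.
Endpoint term: (f(10) + f(20))/2 = (2.30259 + 2.99573)/2 = 2.64916.
So far: 29.5380.
k=1: B_{2}/(2)! × [f^{(1)}(20) − f^{(1)}(10)] = 1/12 × (0.0500000 − 0.100000) = -0.00416667.
After k=1: 29.5338.
k=2: B_{4}/(4)! × [f^{(3)}(20) − f^{(3)}(10)] = −1/720 × (0.000250000 − 0.00200000) = 2.43056e-06.
After k=2: 29.5338.
k=3: B_{6}/(6)! × [f^{(5)}(20) − f^{(5)}(10)] = 1/30240 × (7.50000e-06 − 0.000240000) = -7.68849e-09.
After k=3: 29.5338.
k=4: B_{8}/(8)! × [f^{(7)}(20) − f^{(7)}(10)] = −1/1209600 × (5.62500e-07 − 7.20000e-05) = 5.90588e-11.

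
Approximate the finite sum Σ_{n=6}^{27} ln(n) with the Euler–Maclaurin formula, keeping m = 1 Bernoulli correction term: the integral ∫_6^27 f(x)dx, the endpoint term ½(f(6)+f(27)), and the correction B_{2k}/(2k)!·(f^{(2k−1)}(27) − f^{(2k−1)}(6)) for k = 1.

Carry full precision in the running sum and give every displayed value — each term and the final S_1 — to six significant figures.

S_1 ≈ 59.7700

∫_6^27 ln(x) dx evaluates to 57.2370.
Boundary: ½(f(6) + f(27)) = ½(1.79176 + 3.29584) = 2.54380.
Running total after boundary: 59.7808.
Order-1 term: 1/12 · (0.0370370 − 0.166667) = -0.0108025.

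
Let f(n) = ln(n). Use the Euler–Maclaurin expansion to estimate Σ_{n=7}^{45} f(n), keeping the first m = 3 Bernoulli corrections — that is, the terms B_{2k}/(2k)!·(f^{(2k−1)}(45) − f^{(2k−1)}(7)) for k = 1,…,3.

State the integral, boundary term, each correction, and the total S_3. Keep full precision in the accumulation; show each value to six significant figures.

∫_7^45 ln(x) dx evaluates to 119.678.
Endpoint term: (f(7) + f(45))/2 = (1.94591 + 3.80666)/2 = 2.87629.
Running total after boundary: 122.555.
Correction k=1: B_{2}/2! · (f^{(1)}(45) − f^{(1)}(7)) = 1/12 · (0.0222222 − 0.142857) = -0.0100529.
Running total after k=1: 122.545.
Correction k=2: B_{4}/4! · (f^{(3)}(45) − f^{(3)}(7)) = −1/720 · (2.19479e-05 − 0.00583090) = 8.06799e-06.
Running total after k=2: 122.545.
Correction k=3: B_{6}/6! · (f^{(5)}(45) − f^{(5)}(7)) = 1/30240 · (1.30061e-07 − 0.00142798) = -4.72171e-08.

S_3 ≈ 122.545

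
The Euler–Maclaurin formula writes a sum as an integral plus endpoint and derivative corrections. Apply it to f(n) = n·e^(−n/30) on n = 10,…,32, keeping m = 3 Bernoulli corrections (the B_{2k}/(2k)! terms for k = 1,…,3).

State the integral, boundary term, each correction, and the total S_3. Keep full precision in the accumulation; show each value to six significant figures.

The integral term ∫_10^32 x·e^(−x/30) dx = 219.712.
Boundary: ½(f(10) + f(32)) = ½(7.16531 + 11.0129) = 9.08912.
Integral + boundary = 228.801.
Order-1 term: 1/12 · (-0.0229436 − 0.477688) = -0.0417193.
Running total after k=1: 228.759.
Order-2 term: −1/720 · (0.000739293 − 0.00212306) = 1.92189e-06.
Running total after k=2: 228.759.
Order-3 term: 1/30240 · (1.67120e-06 − 4.12816e-06) = -8.12488e-11.

S_3 ≈ 228.759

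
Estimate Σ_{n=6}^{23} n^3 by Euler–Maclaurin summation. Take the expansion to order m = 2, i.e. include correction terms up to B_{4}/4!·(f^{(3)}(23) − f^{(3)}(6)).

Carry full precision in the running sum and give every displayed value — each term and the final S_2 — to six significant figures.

The integral term ∫_6^23 x^3 dx = 69636.2.
Endpoint term: (f(6) + f(23))/2 = (216.000 + 12167.0)/2 = 6191.50.
Running total after boundary: 75827.8.
k=1: B_{2}/(2)! × [f^{(1)}(23) − f^{(1)}(6)] = 1/12 × (1587.00 − 108.000) = 123.250.
After k=1: 75951.0.
k=2: B_{4}/(4)! × [f^{(3)}(23) − f^{(3)}(6)] = −1/720 × (6.00000 − 6.00000) = 0.00000.

S_2 ≈ 75951.0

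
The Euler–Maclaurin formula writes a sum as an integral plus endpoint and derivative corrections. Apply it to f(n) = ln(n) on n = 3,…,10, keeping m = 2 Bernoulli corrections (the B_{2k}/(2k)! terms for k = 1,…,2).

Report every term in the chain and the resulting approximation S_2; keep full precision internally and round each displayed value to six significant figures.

∫_3^10 ln(x) dx evaluates to 12.7300.
½[f(3) + f(10)] = ½[1.09861 + 2.30259] = 1.70060.
So far: 14.4306.
Order-1 term: 1/12 · (0.100000 − 0.333333) = -0.0194444.
Running total after k=1: 14.4112.
Order-2 term: −1/720 · (0.00200000 − 0.0740741) = 0.000100103.

S_2 ≈ 14.4113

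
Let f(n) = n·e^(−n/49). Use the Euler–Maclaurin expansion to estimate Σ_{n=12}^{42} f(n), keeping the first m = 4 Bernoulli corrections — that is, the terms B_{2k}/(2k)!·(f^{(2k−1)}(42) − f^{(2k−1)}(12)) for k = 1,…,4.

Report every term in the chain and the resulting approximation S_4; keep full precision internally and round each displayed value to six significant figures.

Integral: ∫_12^42 x·e^(−x/49) dx = 447.464.
Boundary: ½(f(12) + f(42)) = ½(9.39341 + 17.8237) = 13.6085.
So far: 461.073.
Correction k=1: B_{2}/2! · (f^{(1)}(42) − f^{(1)}(12)) = 1/12 · (0.0606247 − 0.591082) = -0.0442048.
Partial sum through k=1: 461.028.
Correction k=2: B_{4}/4! · (f^{(3)}(42) − f^{(3)}(12)) = −1/720 · (0.000378747 − 0.000898230) = 7.21505e-07.
Partial sum through k=2: 461.028.
Correction k=3: B_{6}/6! · (f^{(5)}(42) − f^{(5)}(12)) = 1/30240 · (3.04974e-07 − 6.45681e-07) = -1.12667e-11.
Partial sum through k=3: 461.028.
Correction k=4: B_{8}/8! · (f^{(7)}(42) − f^{(7)}(12)) = −1/1209600 · (1.88340e-10 − 3.82030e-10) = 1.60128e-16.

S_4 ≈ 461.028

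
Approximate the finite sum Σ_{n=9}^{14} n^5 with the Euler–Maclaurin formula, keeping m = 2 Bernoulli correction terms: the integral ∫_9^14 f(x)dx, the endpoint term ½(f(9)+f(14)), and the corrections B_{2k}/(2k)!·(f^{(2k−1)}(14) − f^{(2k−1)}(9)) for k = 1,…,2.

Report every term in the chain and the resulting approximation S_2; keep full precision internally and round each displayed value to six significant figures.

S_2 ≈ 1.47805e+06

The integral term ∫_9^14 x^5 dx = 1.16635e+06.
½[f(9) + f(14)] = ½[59049.0 + 537824] = 298436.
Running total after boundary: 1.46479e+06.
k=1: B_{2}/(2)! × [f^{(1)}(14) − f^{(1)}(9)] = 1/12 × (192080 − 32805.0) = 13272.9.
Partial sum through k=1: 1.47806e+06.
k=2: B_{4}/(4)! × [f^{(3)}(14) − f^{(3)}(9)] = −1/720 × (11760.0 − 4860.00) = -9.58333.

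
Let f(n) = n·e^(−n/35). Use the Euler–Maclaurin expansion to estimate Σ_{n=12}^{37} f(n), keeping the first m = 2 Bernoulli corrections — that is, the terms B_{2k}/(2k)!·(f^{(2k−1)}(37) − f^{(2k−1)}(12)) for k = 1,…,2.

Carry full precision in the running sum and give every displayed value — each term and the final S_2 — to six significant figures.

S_2 ≈ 302.601

∫_12^37 x·e^(−x/35) dx evaluates to 291.955.
Boundary: ½(f(12) + f(37)) = ½(8.51688 + 12.8555) = 10.6862.
So far: 302.641.
Order-1 term: 1/12 · (-0.0198541 − 0.466400) = -0.0405212.
Partial sum through k=1: 302.601.
Order-2 term: −1/720 · (0.000551053 − 0.00153949) = 1.37283e-06.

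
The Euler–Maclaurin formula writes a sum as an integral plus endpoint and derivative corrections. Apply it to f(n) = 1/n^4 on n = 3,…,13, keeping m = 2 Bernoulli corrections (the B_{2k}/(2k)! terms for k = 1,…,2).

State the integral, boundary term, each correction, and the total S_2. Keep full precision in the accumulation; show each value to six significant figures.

The integral term ∫_3^13 1/x^4 dx = 0.0121940.
Endpoint term: (f(3) + f(13))/2 = (0.0123457 + 3.50128e-05)/2 = 0.00619035.
So far: 0.0183843.
k=1: B_{2}/(2)! × [f^{(1)}(13) − f^{(1)}(3)] = 1/12 × (-1.07732e-05 − (-0.0164609)) = 0.00137084.
Partial sum through k=1: 0.0197551.
k=2: B_{4}/(4)! × [f^{(3)}(13) − f^{(3)}(3)] = −1/720 × (-1.91240e-06 − (-0.0548697)) = -7.62052e-05.

S_2 ≈ 0.0196789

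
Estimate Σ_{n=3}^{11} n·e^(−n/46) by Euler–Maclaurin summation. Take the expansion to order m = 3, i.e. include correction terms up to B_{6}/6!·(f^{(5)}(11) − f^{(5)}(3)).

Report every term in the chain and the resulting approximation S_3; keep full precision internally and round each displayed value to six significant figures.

Integral: ∫_3^11 x·e^(−x/46) dx = 47.3584.
Endpoint term: (f(3) + f(11))/2 = (2.81059 + 8.66043)/2 = 5.73551.
So far: 53.0939.
k=1: B_{2}/(2)! × [f^{(1)}(11) − f^{(1)}(3)] = 1/12 × (0.599042 − 0.875764) = -0.0230602.
Partial sum through k=1: 53.0709.
k=2: B_{4}/(4)! × [f^{(3)}(11) − f^{(3)}(3)] = −1/720 × (0.00102725 − 0.00129938) = 3.77957e-07.
Partial sum through k=2: 53.0709.
k=3: B_{6}/(6)! × [f^{(5)}(11) − f^{(5)}(3)] = 1/30240 × (8.37147e-07 − 1.03255e-06) = -6.46189e-12.

S_3 ≈ 53.0709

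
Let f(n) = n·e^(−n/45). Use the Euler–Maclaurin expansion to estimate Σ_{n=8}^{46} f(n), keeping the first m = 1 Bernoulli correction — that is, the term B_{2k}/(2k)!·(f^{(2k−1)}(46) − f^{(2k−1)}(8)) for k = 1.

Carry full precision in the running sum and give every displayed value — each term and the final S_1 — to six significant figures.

S_1 ≈ 534.759

The integral term ∫_8^46 x·e^(−x/45) dx = 523.193.
½[f(8) + f(46)] = ½[6.69703 + 16.5505] = 11.6238.
Running total after boundary: 534.817.
Order-1 term: 1/12 · (-0.00799543 − 0.688306) = -0.0580251.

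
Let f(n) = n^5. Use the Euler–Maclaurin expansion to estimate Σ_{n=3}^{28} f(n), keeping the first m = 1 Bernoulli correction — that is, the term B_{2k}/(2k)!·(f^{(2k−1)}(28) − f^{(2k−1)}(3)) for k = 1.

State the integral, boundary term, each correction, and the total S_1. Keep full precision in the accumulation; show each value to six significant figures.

∫_3^28 x^5 dx evaluates to 8.03149e+07.
½[f(3) + f(28)] = ½[243.000 + 1.72104e+07] = 8.60531e+06.
Integral + boundary = 8.89202e+07.
k=1: B_{2}/(2)! × [f^{(1)}(28) − f^{(1)}(3)] = 1/12 × (3.07328e+06 − 405.000) = 256073.

S_1 ≈ 8.91763e+07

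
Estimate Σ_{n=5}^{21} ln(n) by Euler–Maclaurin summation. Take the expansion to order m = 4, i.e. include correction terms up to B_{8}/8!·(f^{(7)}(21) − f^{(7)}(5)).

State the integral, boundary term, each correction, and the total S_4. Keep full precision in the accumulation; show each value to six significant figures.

The integral term ∫_5^21 ln(x) dx = 39.8878.
Boundary: ½(f(5) + f(21)) = ½(1.60944 + 3.04452) = 2.32698.
Integral + boundary = 42.2148.
Order-1 term: 1/12 · (0.0476190 − 0.200000) = -0.0126984.
After k=1: 42.2021.
Order-2 term: −1/720 · (0.000215959 − 0.0160000) = 2.19223e-05.
After k=2: 42.2021.
Order-3 term: 1/30240 · (5.87645e-06 − 0.00768000) = -2.53774e-07.
After k=3: 42.2021.
Order-4 term: −1/1209600 · (3.99758e-07 − 0.00921600) = 7.61872e-09.

S_4 ≈ 42.2021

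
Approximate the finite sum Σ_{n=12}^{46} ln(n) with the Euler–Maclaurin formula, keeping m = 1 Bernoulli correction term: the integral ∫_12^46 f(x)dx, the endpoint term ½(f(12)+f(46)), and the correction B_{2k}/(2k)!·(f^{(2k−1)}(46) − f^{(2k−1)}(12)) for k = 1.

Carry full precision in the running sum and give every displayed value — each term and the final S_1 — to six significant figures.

The integral term ∫_12^46 ln(x) dx = 112.299.
Boundary: ½(f(12) + f(46)) = ½(2.48491 + 3.82864) = 3.15677.
Running total after boundary: 115.455.
k=1: B_{2}/(2)! × [f^{(1)}(46) − f^{(1)}(12)] = 1/12 × (0.0217391 − 0.0833333) = -0.00513285.

S_1 ≈ 115.450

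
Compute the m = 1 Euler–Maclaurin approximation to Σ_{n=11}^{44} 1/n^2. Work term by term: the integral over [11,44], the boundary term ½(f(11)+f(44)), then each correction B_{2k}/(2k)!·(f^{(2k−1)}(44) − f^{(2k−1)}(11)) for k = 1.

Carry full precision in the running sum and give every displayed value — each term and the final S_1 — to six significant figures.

S_1 ≈ 0.0726956

The integral term ∫_11^44 1/x^2 dx = 0.0681818.
Endpoint term: (f(11) + f(44))/2 = (0.00826446 + 0.000516529)/2 = 0.00439050.
Running total after boundary: 0.0725723.
Correction k=1: B_{2}/2! · (f^{(1)}(44) − f^{(1)}(11)) = 1/12 · (-2.34786e-05 − (-0.00150263)) = 0.000123263.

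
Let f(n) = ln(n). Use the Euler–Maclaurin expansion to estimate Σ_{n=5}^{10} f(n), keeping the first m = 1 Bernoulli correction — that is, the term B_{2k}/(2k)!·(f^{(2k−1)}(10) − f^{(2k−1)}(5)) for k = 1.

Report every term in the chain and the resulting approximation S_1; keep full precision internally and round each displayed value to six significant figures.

S_1 ≈ 11.9263

Integral: ∫_5^10 ln(x) dx = 9.97866.
½[f(5) + f(10)] = ½[1.60944 + 2.30259] = 1.95601.
Running total after boundary: 11.9347.
k=1: B_{2}/(2)! × [f^{(1)}(10) − f^{(1)}(5)] = 1/12 × (0.100000 − 0.200000) = -0.00833333.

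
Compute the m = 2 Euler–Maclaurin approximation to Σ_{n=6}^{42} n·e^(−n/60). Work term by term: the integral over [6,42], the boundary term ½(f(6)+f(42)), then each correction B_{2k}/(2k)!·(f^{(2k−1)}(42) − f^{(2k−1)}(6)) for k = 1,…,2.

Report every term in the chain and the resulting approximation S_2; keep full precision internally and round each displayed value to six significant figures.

Integral: ∫_6^42 x·e^(−x/60) dx = 544.054.
Endpoint term: (f(6) + f(42))/2 = (5.42902 + 20.8566)/2 = 13.1428.
So far: 557.197.
Order-1 term: 1/12 · (0.148976 − 0.814354) = -0.0554482.
Running total after k=1: 557.141.
Order-2 term: −1/720 · (0.000317263 − 0.000728897) = 5.71714e-07.

S_2 ≈ 557.141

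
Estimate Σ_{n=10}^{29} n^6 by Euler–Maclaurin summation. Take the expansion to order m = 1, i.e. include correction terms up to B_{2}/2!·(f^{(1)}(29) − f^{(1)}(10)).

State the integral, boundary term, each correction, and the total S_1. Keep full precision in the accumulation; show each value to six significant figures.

Integral: ∫_10^29 x^6 dx = 2.46284e+09.
½[f(10) + f(29)] = ½[1.00000e+06 + 5.94823e+08] = 2.97912e+08.
Running total after boundary: 2.76075e+09.
k=1: B_{2}/(2)! × [f^{(1)}(29) − f^{(1)}(10)] = 1/12 × (1.23067e+08 − 600000) = 1.02056e+07.

S_1 ≈ 2.77096e+09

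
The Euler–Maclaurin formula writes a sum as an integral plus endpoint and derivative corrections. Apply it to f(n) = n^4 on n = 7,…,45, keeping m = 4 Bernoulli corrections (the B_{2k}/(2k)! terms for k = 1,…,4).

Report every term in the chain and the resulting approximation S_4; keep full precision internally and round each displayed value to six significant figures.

S_4 ≈ 3.89840e+07

∫_7^45 x^4 dx evaluates to 3.69023e+07.
Endpoint term: (f(7) + f(45))/2 = (2401.00 + 4.10062e+06)/2 = 2.05151e+06.
Running total after boundary: 3.89538e+07.
Correction k=1: B_{2}/2! · (f^{(1)}(45) − f^{(1)}(7)) = 1/12 · (364500 − 1372.00) = 30260.7.
Partial sum through k=1: 3.89840e+07.
Correction k=2: B_{4}/4! · (f^{(3)}(45) − f^{(3)}(7)) = −1/720 · (1080.00 − 168.000) = -1.26667.
Partial sum through k=2: 3.89840e+07.
Correction k=3: B_{6}/6! · (f^{(5)}(45) − f^{(5)}(7)) = 1/30240 · (0.00000 − 0.00000) = 0.00000.
Partial sum through k=3: 3.89840e+07.
Correction k=4: B_{8}/8! · (f^{(7)}(45) − f^{(7)}(7)) = −1/1209600 · (0.00000 − 0.00000) = 0.00000.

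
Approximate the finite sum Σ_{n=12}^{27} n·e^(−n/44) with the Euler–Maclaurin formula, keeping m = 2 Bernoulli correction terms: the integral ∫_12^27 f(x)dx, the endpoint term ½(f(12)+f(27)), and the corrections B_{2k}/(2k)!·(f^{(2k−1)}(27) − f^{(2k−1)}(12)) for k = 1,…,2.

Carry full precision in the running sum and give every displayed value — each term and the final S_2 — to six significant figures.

Integral: ∫_12^27 x·e^(−x/44) dx = 184.577.
Endpoint term: (f(12) + f(27))/2 = (9.13560 + 14.6172)/2 = 11.8764.
So far: 196.454.
k=1: B_{2}/(2)! × [f^{(1)}(27) − f^{(1)}(12)] = 1/12 × (0.209169 − 0.553673) = -0.0287087.
After k=1: 196.425.
k=2: B_{4}/(4)! × [f^{(3)}(27) − f^{(3)}(12)] = −1/720 × (0.000667317 − 0.00107246) = 5.62692e-07.

S_2 ≈ 196.425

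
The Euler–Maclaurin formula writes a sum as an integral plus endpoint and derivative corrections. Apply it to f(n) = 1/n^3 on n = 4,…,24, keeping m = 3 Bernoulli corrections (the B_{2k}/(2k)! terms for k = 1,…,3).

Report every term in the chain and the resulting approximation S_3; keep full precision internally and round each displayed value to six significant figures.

S_3 ≈ 0.0391873

∫_4^24 1/x^3 dx evaluates to 0.0303819.
½[f(4) + f(24)] = ½[0.0156250 + 7.23380e-05] = 0.00784867.
Integral + boundary = 0.0382306.
k=1: B_{2}/(2)! × [f^{(1)}(24) − f^{(1)}(4)] = 1/12 × (-9.04225e-06 − (-0.0117188)) = 0.000975809.
Partial sum through k=1: 0.0392064.
k=2: B_{4}/(4)! × [f^{(3)}(24) − f^{(3)}(4)] = −1/720 × (-3.13967e-07 − (-0.0146484)) = -2.03446e-05.
Partial sum through k=2: 0.0391861.
k=3: B_{6}/(6)! × [f^{(5)}(24) − f^{(5)}(4)] = 1/30240 × (-2.28934e-08 − (-0.0384521)) = 1.27156e-06.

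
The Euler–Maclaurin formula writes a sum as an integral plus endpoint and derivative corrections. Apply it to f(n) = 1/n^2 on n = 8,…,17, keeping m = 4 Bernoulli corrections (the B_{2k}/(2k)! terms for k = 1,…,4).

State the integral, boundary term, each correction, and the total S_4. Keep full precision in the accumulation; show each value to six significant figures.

S_4 ≈ 0.0760097

∫_8^17 1/x^2 dx evaluates to 0.0661765.
½[f(8) + f(17)] = ½[0.0156250 + 0.00346021] = 0.00954260.
Integral + boundary = 0.0757191.
Order-1 term: 1/12 · (-0.000407083 − (-0.00390625)) = 0.000291597.
Running total after k=1: 0.0760107.
Order-2 term: −1/720 · (-1.69031e-05 − (-0.000732422)) = -9.93776e-07.
Running total after k=2: 0.0760097.
Order-3 term: 1/30240 · (-1.75465e-06 − (-0.000343323)) = 1.12952e-08.
Running total after k=3: 0.0760097.
Order-4 term: −1/1209600 · (-3.40001e-07 − (-0.000300407)) = -2.48072e-10.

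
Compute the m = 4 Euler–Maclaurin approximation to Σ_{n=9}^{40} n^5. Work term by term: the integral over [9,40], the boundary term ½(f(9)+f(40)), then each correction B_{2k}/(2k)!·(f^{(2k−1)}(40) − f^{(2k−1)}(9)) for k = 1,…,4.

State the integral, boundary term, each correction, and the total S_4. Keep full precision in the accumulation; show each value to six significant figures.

The integral term ∫_9^40 x^5 dx = 6.82578e+08.
Boundary: ½(f(9) + f(40)) = ½(59049.0 + 1.02400e+08) = 5.12295e+07.
Running total after boundary: 7.33808e+08.
k=1: B_{2}/(2)! × [f^{(1)}(40) − f^{(1)}(9)] = 1/12 × (1.28000e+07 − 32805.0) = 1.06393e+06.
Partial sum through k=1: 7.34872e+08.
k=2: B_{4}/(4)! × [f^{(3)}(40) − f^{(3)}(9)] = −1/720 × (96000.0 − 4860.00) = -126.583.
Partial sum through k=2: 7.34871e+08.
k=3: B_{6}/(6)! × [f^{(5)}(40) − f^{(5)}(9)] = 1/30240 × (120.000 − 120.000) = 0.00000.
Partial sum through k=3: 7.34871e+08.
k=4: B_{8}/(8)! × [f^{(7)}(40) − f^{(7)}(9)] = −1/1209600 × (0.00000 − 0.00000) = 0.00000.

S_4 ≈ 7.34871e+08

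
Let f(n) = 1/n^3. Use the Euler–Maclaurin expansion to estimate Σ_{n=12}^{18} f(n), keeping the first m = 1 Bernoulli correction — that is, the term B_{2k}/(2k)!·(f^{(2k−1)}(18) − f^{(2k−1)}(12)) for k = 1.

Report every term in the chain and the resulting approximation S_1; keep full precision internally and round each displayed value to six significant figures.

S_1 ≈ 0.00231377

∫_12^18 1/x^3 dx evaluates to 0.00192901.
½[f(12) + f(18)] = ½[0.000578704 + 0.000171468] = 0.000375086.
Integral + boundary = 0.00230410.
Order-1 term: 1/12 · (-2.85780e-05 − (-0.000144676)) = 9.67483e-06.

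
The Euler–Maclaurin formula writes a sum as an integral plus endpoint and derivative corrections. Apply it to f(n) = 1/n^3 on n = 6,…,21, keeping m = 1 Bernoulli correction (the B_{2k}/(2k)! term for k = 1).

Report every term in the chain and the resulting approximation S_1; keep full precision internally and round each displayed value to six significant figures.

S_1 ≈ 0.0153155

Integral: ∫_6^21 1/x^3 dx = 0.0127551.
Boundary: ½(f(6) + f(21)) = ½(0.00462963 + 0.000107980) = 0.00236880.
Integral + boundary = 0.0151239.
Order-1 term: 1/12 · (-1.54257e-05 − (-0.00231481)) = 0.000191616.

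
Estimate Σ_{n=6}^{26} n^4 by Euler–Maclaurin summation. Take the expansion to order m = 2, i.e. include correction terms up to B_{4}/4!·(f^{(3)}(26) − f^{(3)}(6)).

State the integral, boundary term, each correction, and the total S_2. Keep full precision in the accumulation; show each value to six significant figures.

Integral: ∫_6^26 x^4 dx = 2.37472e+06.
½[f(6) + f(26)] = ½[1296.00 + 456976] = 229136.
So far: 2.60386e+06.
Order-1 term: 1/12 · (70304.0 − 864.000) = 5786.67.
After k=1: 2.60964e+06.
Order-2 term: −1/720 · (624.000 − 144.000) = -0.666667.

S_2 ≈ 2.60964e+06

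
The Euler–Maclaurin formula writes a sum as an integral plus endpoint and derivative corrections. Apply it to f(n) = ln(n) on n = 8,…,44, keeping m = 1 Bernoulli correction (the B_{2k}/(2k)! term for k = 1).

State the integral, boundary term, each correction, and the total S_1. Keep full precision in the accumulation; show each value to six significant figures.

S_1 ≈ 116.792

The integral term ∫_8^44 ln(x) dx = 113.869.
Boundary: ½(f(8) + f(44)) = ½(2.07944 + 3.78419) = 2.93182.
Integral + boundary = 116.801.
Correction k=1: B_{2}/2! · (f^{(1)}(44) − f^{(1)}(8)) = 1/12 · (0.0227273 − 0.125000) = -0.00852273.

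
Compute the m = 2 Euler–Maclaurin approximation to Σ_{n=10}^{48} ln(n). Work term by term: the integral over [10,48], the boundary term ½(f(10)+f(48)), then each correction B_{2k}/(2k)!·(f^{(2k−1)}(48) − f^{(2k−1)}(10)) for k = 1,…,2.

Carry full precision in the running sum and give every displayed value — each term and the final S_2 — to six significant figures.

S_2 ≈ 127.872

Integral: ∫_10^48 ln(x) dx = 124.792.
Endpoint term: (f(10) + f(48))/2 = (2.30259 + 3.87120)/2 = 3.08689.
So far: 127.879.
Order-1 term: 1/12 · (0.0208333 − 0.100000) = -0.00659722.
Running total after k=1: 127.872.
Order-2 term: −1/720 · (1.80845e-05 − 0.00200000) = 2.75266e-06.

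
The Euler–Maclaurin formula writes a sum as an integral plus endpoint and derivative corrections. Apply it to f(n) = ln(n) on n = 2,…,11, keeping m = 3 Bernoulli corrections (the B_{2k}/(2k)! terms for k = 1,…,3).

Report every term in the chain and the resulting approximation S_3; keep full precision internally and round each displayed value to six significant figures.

S_3 ≈ 17.5023

The integral term ∫_2^11 ln(x) dx = 15.9906.
Boundary: ½(f(2) + f(11)) = ½(0.693147 + 2.39790) = 1.54552.
So far: 17.5361.
Correction k=1: B_{2}/2! · (f^{(1)}(11) − f^{(1)}(2)) = 1/12 · (0.0909091 − 0.500000) = -0.0340909.
Running total after k=1: 17.5020.
Correction k=2: B_{4}/4! · (f^{(3)}(11) − f^{(3)}(2)) = −1/720 · (0.00150263 − 0.250000) = 0.000345135.
Running total after k=2: 17.5023.
Correction k=3: B_{6}/6! · (f^{(5)}(11) − f^{(5)}(2)) = 1/30240 · (0.000149021 − 0.750000) = -2.47967e-05.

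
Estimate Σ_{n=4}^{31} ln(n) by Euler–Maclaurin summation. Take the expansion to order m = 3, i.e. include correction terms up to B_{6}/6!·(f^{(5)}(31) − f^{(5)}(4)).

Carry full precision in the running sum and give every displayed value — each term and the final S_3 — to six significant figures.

S_3 ≈ 76.3005

The integral term ∫_4^31 ln(x) dx = 73.9084.
Boundary: ½(f(4) + f(31)) = ½(1.38629 + 3.43399) = 2.41014.
Integral + boundary = 76.3186.
Correction k=1: B_{2}/2! · (f^{(1)}(31) − f^{(1)}(4)) = 1/12 · (0.0322581 − 0.250000) = -0.0181452.
Partial sum through k=1: 76.3004.
Correction k=2: B_{4}/4! · (f^{(3)}(31) − f^{(3)}(4)) = −1/720 · (6.71344e-05 − 0.0312500) = 4.33095e-05.
Partial sum through k=2: 76.3005.
Correction k=3: B_{6}/6! · (f^{(5)}(31) − f^{(5)}(4)) = 1/30240 · (8.38306e-07 − 0.0234375) = -7.75022e-07.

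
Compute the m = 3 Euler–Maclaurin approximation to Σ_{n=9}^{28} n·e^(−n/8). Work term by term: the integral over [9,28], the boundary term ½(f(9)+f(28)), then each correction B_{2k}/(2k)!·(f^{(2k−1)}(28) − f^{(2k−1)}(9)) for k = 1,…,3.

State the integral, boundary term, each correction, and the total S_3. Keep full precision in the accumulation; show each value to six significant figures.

The integral term ∫_9^28 x·e^(−x/8) dx = 35.4559.
Endpoint term: (f(9) + f(28))/2 = (2.92187 + 0.845527)/2 = 1.88370.
So far: 37.3396.
Order-1 term: 1/12 · (-0.0754935 − (-0.0405816)) = -0.00290933.
Partial sum through k=1: 37.3367.
Order-2 term: −1/720 · (-0.000235917 − 0.00951130) = 1.35378e-05.
Partial sum through k=2: 37.3367.
Order-3 term: 1/30240 · (1.10586e-05 − 0.000307136) = -9.79091e-09.

S_3 ≈ 37.3367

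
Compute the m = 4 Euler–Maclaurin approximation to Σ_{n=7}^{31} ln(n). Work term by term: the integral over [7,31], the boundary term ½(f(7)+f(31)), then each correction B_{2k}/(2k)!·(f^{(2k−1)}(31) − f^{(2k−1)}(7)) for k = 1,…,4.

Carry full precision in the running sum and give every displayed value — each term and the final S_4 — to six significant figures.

S_4 ≈ 71.5130

Integral: ∫_7^31 ln(x) dx = 68.8322.
Boundary: ½(f(7) + f(31)) = ½(1.94591 + 3.43399) = 2.68995.
So far: 71.5222.
Correction k=1: B_{2}/2! · (f^{(1)}(31) − f^{(1)}(7)) = 1/12 · (0.0322581 − 0.142857) = -0.00921659.
Running total after k=1: 71.5130.
Correction k=2: B_{4}/4! · (f^{(3)}(31) − f^{(3)}(7)) = −1/720 · (6.71344e-05 − 0.00583090) = 8.00524e-06.
Running total after k=2: 71.5130.
Correction k=3: B_{6}/6! · (f^{(5)}(31) − f^{(5)}(7)) = 1/30240 · (8.38306e-07 − 0.00142798) = -4.71937e-08.
Running total after k=3: 71.5130.
Correction k=4: B_{8}/8! · (f^{(7)}(31) − f^{(7)}(7)) = −1/1209600 · (2.61698e-08 − 0.000874271) = 7.22756e-10.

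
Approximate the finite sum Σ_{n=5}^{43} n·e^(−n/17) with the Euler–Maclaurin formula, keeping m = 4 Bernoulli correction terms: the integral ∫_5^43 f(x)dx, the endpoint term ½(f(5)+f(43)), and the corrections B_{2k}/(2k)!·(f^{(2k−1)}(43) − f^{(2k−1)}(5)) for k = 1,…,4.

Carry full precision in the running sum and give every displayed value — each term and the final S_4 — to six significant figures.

S_4 ≈ 200.923

The integral term ∫_5^43 x·e^(−x/17) dx = 197.401.
½[f(5) + f(43)] = ½[3.72594 + 3.42735] = 3.57665.
So far: 200.977.
k=1: B_{2}/(2)! × [f^{(1)}(43) − f^{(1)}(5)] = 1/12 × (-0.121903 − 0.526016) = -0.0539932.
Running total after k=1: 200.923.
k=2: B_{4}/(4)! × [f^{(3)}(43) − f^{(3)}(5)] = −1/720 × (0.000129788 − 0.00697714) = 9.51021e-06.
Running total after k=2: 200.923.
k=3: B_{6}/(6)! × [f^{(5)}(43) − f^{(5)}(5)] = 1/30240 × (2.35774e-06 − 4.19867e-05) = -1.31048e-09.
Running total after k=3: 200.923.
k=4: B_{8}/(8)! × [f^{(7)}(43) − f^{(7)}(5)] = −1/1209600 × (1.47626e-08 − 2.07028e-07) = 1.58949e-13.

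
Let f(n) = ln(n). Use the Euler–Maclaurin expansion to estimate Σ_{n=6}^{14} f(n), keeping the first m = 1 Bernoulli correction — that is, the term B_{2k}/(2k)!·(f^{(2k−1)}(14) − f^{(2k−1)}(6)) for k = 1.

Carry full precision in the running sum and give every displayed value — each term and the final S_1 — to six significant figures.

The integral term ∫_6^14 ln(x) dx = 18.1962.
½[f(6) + f(14)] = ½[1.79176 + 2.63906] = 2.21541.
Integral + boundary = 20.4117.
k=1: B_{2}/(2)! × [f^{(1)}(14) − f^{(1)}(6)] = 1/12 × (0.0714286 − 0.166667) = -0.00793651.

S_1 ≈ 20.4037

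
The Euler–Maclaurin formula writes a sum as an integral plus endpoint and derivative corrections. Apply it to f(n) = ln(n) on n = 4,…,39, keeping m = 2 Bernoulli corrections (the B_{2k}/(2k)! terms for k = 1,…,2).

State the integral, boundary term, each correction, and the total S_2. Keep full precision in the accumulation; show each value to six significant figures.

S_2 ≈ 104.840

The integral term ∫_4^39 ln(x) dx = 102.334.
½[f(4) + f(39)] = ½[1.38629 + 3.66356] = 2.52493.
Integral + boundary = 104.859.
k=1: B_{2}/(2)! × [f^{(1)}(39) − f^{(1)}(4)] = 1/12 × (0.0256410 − 0.250000) = -0.0186966.
Partial sum through k=1: 104.840.
k=2: B_{4}/(4)! × [f^{(3)}(39) − f^{(3)}(4)] = −1/720 × (3.37160e-05 − 0.0312500) = 4.33559e-05.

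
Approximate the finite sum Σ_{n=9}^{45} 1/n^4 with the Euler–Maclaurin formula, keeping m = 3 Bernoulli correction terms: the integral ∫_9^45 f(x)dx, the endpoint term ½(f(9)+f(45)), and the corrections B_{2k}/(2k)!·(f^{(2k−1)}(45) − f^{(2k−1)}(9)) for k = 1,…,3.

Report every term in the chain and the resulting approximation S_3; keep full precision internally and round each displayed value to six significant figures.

Integral: ∫_9^45 1/x^4 dx = 0.000453589.
½[f(9) + f(45)] = ½[0.000152416 + 2.43865e-07] = 7.63298e-05.
So far: 0.000529919.
Correction k=1: B_{2}/2! · (f^{(1)}(45) − f^{(1)}(9)) = 1/12 · (-2.16769e-08 − (-6.77404e-05)) = 5.64322e-06.
After k=1: 0.000535562.
Correction k=2: B_{4}/4! · (f^{(3)}(45) − f^{(3)}(9)) = −1/720 · (-3.21139e-10 − (-2.50890e-05)) = -3.48454e-08.
After k=2: 0.000535528.
Correction k=3: B_{6}/6! · (f^{(5)}(45) − f^{(5)}(9)) = 1/30240 · (-8.88089e-12 − (-1.73455e-05)) = 5.73594e-10.

S_3 ≈ 0.000535528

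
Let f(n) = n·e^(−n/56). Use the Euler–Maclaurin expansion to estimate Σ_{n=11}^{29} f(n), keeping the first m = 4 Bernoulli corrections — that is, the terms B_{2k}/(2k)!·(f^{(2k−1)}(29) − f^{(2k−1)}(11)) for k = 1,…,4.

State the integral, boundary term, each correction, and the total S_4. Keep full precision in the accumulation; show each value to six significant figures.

The integral term ∫_11^29 x·e^(−x/56) dx = 246.880.
½[f(11) + f(29)] = ½[9.03826 + 17.2781] = 13.1582.
Integral + boundary = 260.038.
Correction k=1: B_{2}/2! · (f^{(1)}(29) − f^{(1)}(11)) = 1/12 · (0.287259 − 0.660263) = -0.0310836.
Running total after k=1: 260.007.
Correction k=2: B_{4}/4! · (f^{(3)}(29) − f^{(3)}(11)) = −1/720 · (0.000471572 − 0.000734561) = 3.65262e-07.
Running total after k=2: 260.007.
Correction k=3: B_{6}/6! · (f^{(5)}(29) − f^{(5)}(11)) = 1/30240 · (2.71538e-07 − 4.01332e-07) = -4.29214e-12.
Running total after k=3: 260.007.
Correction k=4: B_{8}/8! · (f^{(7)}(29) − f^{(7)}(11)) = −1/1209600 · (1.25224e-10 − 1.81260e-10) = 4.63256e-17.

S_4 ≈ 260.007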